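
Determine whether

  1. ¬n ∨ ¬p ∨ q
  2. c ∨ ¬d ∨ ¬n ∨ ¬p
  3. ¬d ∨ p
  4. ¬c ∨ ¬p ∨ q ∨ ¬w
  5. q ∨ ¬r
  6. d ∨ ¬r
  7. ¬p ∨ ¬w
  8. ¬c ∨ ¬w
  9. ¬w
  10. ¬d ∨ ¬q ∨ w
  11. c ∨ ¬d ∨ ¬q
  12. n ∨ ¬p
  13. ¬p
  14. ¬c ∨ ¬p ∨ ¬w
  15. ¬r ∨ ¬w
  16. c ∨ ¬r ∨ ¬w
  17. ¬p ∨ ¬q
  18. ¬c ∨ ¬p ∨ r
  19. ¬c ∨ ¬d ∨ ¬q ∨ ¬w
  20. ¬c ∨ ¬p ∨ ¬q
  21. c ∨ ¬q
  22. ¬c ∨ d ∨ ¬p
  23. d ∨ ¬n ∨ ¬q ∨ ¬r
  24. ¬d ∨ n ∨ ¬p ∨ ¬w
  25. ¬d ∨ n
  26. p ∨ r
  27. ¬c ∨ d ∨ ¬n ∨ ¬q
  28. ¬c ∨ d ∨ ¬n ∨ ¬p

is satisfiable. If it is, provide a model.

The formula is unsatisfiable.

Case p = True:
  Clause (¬p) is falsified — contradiction.
Case p = False:
  (¬d ∨ p) forces d = False.
  (d ∨ ¬r) forces r = False.
  Clause (p ∨ r) is falsified — contradiction.
Both cases fail, so the formula is unsatisfiable.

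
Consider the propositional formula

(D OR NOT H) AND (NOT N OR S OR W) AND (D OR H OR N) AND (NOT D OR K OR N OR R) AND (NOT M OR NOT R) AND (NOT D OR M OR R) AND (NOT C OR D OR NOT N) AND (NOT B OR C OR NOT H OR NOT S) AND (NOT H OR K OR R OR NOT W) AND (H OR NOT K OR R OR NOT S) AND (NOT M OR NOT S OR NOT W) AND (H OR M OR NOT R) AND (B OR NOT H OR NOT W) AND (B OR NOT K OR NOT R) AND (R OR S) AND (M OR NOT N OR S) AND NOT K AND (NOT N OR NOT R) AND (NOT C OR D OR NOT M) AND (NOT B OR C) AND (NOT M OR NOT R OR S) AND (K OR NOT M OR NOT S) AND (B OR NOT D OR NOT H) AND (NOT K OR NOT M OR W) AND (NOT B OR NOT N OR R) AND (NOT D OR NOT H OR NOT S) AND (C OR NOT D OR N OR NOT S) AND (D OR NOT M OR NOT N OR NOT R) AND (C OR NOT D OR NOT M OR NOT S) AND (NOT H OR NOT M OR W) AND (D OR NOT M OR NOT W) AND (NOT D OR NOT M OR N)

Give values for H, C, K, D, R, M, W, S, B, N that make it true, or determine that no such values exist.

H = True, C = True, K = False, D = True, R = True, M = False, W = True, S = False, B = True, N = False

Unit clause (NOT K) forces K = False.
Set H = True.
  then (D OR NOT H) forces D = True.
  then (B OR NOT D OR NOT H) forces B = True.
  then (NOT D OR NOT H OR NOT S) forces S = False.
  then (R OR S) forces R = True.
  then (NOT N OR NOT R) forces N = False.
  then (NOT B OR C) forces C = True.
  then (NOT M OR NOT R OR S) forces M = False.
Set W = True.
All clauses satisfied.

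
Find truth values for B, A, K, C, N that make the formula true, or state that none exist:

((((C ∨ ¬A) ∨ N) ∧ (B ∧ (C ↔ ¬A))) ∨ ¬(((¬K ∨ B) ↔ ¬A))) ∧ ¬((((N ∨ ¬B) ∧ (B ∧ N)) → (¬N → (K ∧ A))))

The formula is unsatisfiable.

The conjunct ¬((((N ∨ ¬B) ∧ (B ∧ N)) → (¬N → (K ∧ A)))) is unsatisfiable on its own:
  N = True: this becomes ¬((B → True)) = False.
  N = False: this becomes ¬((False → (K ∧ A))) = False.
So the whole conjunction is unsatisfiable.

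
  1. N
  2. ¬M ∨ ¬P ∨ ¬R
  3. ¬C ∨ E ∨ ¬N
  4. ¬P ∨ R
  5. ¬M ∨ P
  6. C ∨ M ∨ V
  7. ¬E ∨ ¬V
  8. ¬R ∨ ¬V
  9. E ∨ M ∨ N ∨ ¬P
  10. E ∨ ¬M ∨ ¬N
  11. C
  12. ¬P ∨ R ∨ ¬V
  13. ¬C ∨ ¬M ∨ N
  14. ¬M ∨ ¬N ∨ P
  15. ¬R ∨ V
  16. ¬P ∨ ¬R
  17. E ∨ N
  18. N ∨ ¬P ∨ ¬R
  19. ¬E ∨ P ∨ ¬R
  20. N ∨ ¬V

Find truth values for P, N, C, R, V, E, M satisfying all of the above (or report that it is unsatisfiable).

Unit clause (N) forces N = True.
Unit clause (C) forces C = True.
In (¬C ∨ E ∨ ¬N) only E is left, so E = True.
In (¬E ∨ ¬V) only ¬V is left, so V = False.
In (¬R ∨ V) only ¬R is left, so R = False.
In (¬P ∨ R) only ¬P is left, so P = False.
In (¬M ∨ P) only ¬M is left, so M = False.
All clauses satisfied.

P=F, N=T, C=T, R=F, V=F, E=T, M=F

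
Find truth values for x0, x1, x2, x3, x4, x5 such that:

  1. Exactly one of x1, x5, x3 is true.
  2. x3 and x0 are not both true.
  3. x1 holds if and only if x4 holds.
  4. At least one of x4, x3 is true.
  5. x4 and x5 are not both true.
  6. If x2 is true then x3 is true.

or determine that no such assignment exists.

x0 = False; x1 = False; x2 = False; x3 = True; x4 = False; x5 = False

  (1) {x1, x5, x3}: 1 true — exactly one ✓
  (2) x3=T, x0=F — not both ✓
  (3) x1=F, x4=F — same ✓
  (4) {x4, x3}: 1 true — at least one ✓
  (5) x4=F, x5=F — not both ✓
  (6) x2=F ⇒ x3: vacuous ✓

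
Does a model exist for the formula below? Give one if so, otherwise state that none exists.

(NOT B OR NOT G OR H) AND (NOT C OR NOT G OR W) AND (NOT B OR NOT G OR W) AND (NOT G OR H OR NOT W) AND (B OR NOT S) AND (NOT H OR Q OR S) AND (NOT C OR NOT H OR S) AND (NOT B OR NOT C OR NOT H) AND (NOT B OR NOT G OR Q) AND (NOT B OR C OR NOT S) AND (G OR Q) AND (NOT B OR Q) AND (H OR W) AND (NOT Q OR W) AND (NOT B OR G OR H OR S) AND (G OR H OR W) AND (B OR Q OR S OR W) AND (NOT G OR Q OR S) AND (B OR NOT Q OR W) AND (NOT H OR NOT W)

Set S = False.
Try W = False:
  (H OR W) forces H = True.
  (NOT H OR Q OR S) forces Q = True.
  clause (NOT Q OR W) is falsified — backtrack.
So W = True.
  then (NOT H OR NOT W) forces H = False.
  then (NOT G OR H OR NOT W) forces G = False.
  then (G OR Q) forces Q = True.
  then (NOT B OR G OR H OR S) forces B = False.
Set C = False.
All clauses satisfied.

S: False, W: True, Q: True, H: False, C: False, B: False, G: False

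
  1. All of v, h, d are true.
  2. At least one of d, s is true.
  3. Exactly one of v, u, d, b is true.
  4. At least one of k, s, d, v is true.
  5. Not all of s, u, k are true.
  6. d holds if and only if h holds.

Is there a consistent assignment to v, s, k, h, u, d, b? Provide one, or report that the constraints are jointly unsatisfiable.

Case d = True:
  (1) forces v = True.
  Constraint (3) is violated (v=T, d=T) — contradiction.
Case d = False:
  Constraint (1) is violated (d=F) — contradiction.
Both cases fail — unsatisfiable.

The formula is unsatisfiable.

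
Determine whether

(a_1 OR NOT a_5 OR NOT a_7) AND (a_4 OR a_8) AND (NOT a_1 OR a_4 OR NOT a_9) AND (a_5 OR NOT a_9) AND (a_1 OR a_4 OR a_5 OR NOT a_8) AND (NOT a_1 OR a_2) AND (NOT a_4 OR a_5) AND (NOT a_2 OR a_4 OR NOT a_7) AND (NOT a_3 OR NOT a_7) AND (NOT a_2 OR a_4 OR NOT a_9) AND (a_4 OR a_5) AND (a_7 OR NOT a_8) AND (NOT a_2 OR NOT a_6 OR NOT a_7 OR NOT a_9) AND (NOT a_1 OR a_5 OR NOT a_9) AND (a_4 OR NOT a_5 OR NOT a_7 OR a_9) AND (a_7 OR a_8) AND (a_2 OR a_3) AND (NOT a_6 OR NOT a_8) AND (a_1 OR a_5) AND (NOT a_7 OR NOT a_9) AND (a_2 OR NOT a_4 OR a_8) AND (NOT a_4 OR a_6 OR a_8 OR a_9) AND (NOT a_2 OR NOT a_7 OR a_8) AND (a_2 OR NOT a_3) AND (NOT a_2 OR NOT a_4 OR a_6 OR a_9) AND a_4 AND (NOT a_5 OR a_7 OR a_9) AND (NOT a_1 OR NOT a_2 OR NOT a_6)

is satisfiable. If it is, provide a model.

Unsatisfiable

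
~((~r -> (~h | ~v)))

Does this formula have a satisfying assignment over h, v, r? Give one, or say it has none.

h: True, v: True, r: False

  ~((~r -> (~h | ~v))) = True
    ~r -> (~h | ~v) = False
      ~r = True
      ~h | ~v = False
        ~h = False
        ~v = False
The formula evaluates to True.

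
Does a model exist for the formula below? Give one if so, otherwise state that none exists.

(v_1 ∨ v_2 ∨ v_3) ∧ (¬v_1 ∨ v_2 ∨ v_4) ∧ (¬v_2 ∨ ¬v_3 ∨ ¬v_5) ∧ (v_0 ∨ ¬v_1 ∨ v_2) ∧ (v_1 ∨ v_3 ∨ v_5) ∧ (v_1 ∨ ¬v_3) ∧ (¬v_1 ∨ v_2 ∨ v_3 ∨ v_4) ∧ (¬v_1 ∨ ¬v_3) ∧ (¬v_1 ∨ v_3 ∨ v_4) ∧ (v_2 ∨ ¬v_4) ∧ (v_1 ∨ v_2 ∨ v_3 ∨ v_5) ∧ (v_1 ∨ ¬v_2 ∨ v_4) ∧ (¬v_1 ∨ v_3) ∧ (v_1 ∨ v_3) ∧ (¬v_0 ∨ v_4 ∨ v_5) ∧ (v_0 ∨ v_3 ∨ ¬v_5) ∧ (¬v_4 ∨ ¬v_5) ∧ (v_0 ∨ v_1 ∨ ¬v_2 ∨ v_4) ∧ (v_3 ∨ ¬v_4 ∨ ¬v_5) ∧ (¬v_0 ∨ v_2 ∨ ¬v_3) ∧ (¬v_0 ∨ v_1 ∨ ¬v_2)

The formula is unsatisfiable.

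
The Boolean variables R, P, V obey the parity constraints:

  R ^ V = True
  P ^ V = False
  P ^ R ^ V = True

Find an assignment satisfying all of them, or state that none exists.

R = True; P = False; V = False

R ^ V = T ^ F = True ✓
P ^ V = F ^ F = False ✓
P ^ R ^ V = F ^ T ^ F = True ✓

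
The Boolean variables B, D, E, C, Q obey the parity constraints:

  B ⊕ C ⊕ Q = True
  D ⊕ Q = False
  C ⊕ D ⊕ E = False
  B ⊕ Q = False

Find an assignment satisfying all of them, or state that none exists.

B = False, D = False, E = True, C = True, Q = False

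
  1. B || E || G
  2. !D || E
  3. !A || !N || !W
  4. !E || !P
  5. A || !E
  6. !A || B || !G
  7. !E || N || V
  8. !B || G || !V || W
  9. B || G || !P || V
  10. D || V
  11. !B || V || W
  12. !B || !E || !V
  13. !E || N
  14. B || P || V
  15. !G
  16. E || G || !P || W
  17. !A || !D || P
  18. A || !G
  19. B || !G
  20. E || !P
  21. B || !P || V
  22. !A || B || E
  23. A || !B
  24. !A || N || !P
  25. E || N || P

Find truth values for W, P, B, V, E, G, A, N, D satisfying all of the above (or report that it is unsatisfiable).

W: False; P: False; B: False; V: True; E: True; G: False; A: True; N: True; D: False

Unit clause (!G) forces G = False.
Set W = False.
Try P = True:
  (!E || !P) forces E = False.
  clause (E || G || !P || W) is falsified — backtrack.
So P = False.
Try B = True:
  (!B || G || !V || W) forces V = False.
  clause (!B || V || W) is falsified — backtrack.
So B = False.
  then (B || E || G) forces E = True.
  then (A || !E) forces A = True.
  then (!E || N) forces N = True.
  then (B || P || V) forces V = True.
  then (!A || !D || P) forces D = False.
All clauses satisfied.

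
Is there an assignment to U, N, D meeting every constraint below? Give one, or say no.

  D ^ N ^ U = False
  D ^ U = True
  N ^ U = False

U=T, N=T, D=F

D ^ N ^ U = F ^ T ^ T = False ✓
D ^ U = F ^ T = True ✓
N ^ U = T ^ T = False ✓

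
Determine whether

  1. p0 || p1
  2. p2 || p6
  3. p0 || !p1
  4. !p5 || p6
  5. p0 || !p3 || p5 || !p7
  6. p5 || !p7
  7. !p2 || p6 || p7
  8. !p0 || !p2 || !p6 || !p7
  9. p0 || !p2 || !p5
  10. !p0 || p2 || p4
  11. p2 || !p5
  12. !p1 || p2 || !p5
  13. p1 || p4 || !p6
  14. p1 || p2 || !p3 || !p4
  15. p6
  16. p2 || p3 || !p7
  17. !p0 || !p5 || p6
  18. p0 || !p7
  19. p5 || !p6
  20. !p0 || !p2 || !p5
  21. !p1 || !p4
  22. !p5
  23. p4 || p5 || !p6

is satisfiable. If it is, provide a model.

Case p6 = True:
  (p5 || !p6) forces p5 = True.
  Clause (!p5) is falsified — contradiction.
Case p6 = False:
  Clause (p6) is falsified — contradiction.
Both cases fail, so the formula is unsatisfiable.

The formula is unsatisfiable.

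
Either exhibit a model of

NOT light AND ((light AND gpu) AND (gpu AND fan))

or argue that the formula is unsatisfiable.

Unsatisfiable — no assignment works.

Case light = True: the conjunct NOT light is False.
Case light = False: the conjunct light is False.
Both cases fail — unsatisfiable.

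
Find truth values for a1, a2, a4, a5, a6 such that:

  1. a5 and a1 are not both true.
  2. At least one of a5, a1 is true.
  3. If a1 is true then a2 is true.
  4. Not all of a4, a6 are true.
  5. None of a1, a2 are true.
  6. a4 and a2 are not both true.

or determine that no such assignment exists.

a1 = False, a2 = False, a4 = False, a5 = True, a6 = False

  (1) a5=T, a1=F — not both ✓
  (2) {a5, a1}: 1 true — at least one ✓
  (3) a1=F ⇒ a2: vacuous ✓
  (4) {a4, a6}: 0/2 true — not all ✓
  (5) {a1, a2}: 0 true — none ✓
  (6) a4=F, a2=F — not both ✓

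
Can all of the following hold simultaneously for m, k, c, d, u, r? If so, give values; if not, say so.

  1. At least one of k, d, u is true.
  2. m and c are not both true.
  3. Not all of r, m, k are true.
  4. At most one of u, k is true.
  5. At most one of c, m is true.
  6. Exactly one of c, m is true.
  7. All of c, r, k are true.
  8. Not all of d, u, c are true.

m = False, k = True, c = True, d = True, u = False, r = True

  (1) {k, d, u}: 2 true — at least one ✓
  (2) m=F, c=T — not both ✓
  (3) {r, m, k}: 2/3 true — not all ✓
  (4) {u, k}: 1 true — at most one ✓
  (5) {c, m}: 1 true — at most one ✓
  (6) {c, m}: 1 true — exactly one ✓
  (7) {c, r, k}: all 3 true ✓
  (8) {d, u, c}: 2/3 true — not all ✓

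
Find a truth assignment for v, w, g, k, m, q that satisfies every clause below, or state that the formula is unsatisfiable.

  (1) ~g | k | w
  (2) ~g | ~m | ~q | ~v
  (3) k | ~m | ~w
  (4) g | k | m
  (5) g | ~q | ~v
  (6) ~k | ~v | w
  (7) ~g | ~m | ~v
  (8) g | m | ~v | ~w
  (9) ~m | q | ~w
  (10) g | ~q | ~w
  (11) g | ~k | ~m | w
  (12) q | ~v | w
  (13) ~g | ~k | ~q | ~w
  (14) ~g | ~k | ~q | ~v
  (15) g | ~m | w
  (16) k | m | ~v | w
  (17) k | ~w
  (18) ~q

Unit clause (~q) forces q = False.
Set v = True.
  then (q | ~v | w) forces w = True.
  then (k | ~w) forces k = True.
  then (~m | q | ~w) forces m = False.
  then (g | m | ~v | ~w) forces g = True.
All clauses satisfied.

v=T; w=T; g=T; k=T; m=F; q=F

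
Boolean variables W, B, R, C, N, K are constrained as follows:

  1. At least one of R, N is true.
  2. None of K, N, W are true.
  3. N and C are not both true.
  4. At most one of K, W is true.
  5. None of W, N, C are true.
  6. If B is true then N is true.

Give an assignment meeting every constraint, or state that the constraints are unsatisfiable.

W: False, B: False, R: True, C: False, N: False, K: False

  (1) {R, N}: 1 true — at least one ✓
  (2) {K, N, W}: 0 true — none ✓
  (3) N=F, C=F — not both ✓
  (4) {K, W}: 0 true — at most one ✓
  (5) {W, N, C}: 0 true — none ✓
  (6) B=F ⇒ N: vacuous ✓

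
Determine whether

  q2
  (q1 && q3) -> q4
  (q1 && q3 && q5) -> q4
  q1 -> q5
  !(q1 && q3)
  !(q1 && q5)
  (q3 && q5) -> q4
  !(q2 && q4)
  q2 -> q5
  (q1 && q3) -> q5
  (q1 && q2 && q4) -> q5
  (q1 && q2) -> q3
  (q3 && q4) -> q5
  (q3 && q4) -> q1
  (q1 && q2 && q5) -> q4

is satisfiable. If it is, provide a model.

Unit clause (q2) forces q2 = True.
In (!q2 || !q4) only !q4 is left, so q4 = False.
In (!q2 || q5) only q5 is left, so q5 = True.
In (!q3 || q4 || !q5) only !q3 is left, so q3 = False.
In (!q1 || !q2 || q4 || !q5) only !q1 is left, so q1 = False.
All clauses satisfied.

q1 = False; q2 = True; q3 = False; q4 = False; q5 = True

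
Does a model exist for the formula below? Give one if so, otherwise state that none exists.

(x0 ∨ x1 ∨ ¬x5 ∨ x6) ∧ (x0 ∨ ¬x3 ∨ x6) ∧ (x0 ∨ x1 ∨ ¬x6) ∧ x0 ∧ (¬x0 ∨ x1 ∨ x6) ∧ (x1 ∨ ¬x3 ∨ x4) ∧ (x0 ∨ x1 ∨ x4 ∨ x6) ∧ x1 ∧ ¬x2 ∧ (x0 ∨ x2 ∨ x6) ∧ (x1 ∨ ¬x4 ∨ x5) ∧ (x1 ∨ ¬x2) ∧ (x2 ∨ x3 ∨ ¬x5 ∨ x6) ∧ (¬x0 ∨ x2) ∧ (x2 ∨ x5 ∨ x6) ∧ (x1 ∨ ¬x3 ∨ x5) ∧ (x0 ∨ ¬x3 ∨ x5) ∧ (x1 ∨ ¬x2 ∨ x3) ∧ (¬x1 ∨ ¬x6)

Case x2 = True:
  Clause (¬x2) is falsified — contradiction.
Case x2 = False:
  (x0) forces x0 = True.
  Clause (¬x0 ∨ x2) is falsified — contradiction.
Both cases fail, so the formula is unsatisfiable.

No satisfying assignment exists.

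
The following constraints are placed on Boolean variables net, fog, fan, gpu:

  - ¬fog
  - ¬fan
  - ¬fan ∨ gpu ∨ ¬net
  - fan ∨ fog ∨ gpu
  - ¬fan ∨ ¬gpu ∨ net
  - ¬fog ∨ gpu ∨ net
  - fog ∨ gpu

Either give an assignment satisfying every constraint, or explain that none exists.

net = True, fog = False, fan = False, gpu = True

Unit clause (¬fog) forces fog = False.
Unit clause (¬fan) forces fan = False.
In (fan ∨ fog ∨ gpu) only gpu is left, so gpu = True.
Set net = True.
All clauses satisfied.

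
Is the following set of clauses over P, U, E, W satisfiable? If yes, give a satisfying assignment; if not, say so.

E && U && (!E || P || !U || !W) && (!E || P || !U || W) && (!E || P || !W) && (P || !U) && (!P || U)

Unit clause (E) forces E = True.
Unit clause (U) forces U = True.
In (P || !U) only P is left, so P = True.
Set W = False.
All clauses satisfied.

P: True; U: True; E: True; W: False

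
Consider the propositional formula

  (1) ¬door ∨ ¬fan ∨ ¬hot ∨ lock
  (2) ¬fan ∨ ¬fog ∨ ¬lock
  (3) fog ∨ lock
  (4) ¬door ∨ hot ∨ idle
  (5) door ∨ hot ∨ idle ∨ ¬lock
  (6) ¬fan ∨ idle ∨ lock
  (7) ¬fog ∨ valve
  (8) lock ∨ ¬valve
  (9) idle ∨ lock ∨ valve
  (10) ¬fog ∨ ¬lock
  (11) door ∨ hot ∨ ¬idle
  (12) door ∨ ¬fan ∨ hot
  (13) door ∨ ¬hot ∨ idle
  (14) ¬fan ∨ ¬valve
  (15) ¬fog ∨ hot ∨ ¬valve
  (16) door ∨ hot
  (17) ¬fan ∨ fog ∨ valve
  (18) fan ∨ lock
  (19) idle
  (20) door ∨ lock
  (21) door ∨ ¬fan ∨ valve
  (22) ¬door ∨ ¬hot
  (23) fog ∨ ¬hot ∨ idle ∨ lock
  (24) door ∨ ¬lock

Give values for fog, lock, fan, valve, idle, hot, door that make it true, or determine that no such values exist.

Unit clause (idle) forces idle = True.
Set fog = False.
  then (fog ∨ lock) forces lock = True.
  then (door ∨ ¬lock) forces door = True.
  then (¬door ∨ ¬hot) forces hot = False.
Try fan = True:
  (¬fan ∨ ¬valve) forces valve = False.
  clause (¬fan ∨ fog ∨ valve) is falsified — backtrack.
So fan = False.
Set valve = True.
All clauses satisfied.

fog: False, lock: True, fan: False, valve: True, idle: True, hot: False, door: True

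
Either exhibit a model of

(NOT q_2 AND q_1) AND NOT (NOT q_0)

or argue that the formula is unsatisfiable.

q_0 = True; q_1 = True; q_2 = False

  NOT q_2 AND q_1 = True
    NOT q_2 = True
  NOT (NOT q_0) = True
    NOT q_0 = False
Both conjuncts True, so the formula holds.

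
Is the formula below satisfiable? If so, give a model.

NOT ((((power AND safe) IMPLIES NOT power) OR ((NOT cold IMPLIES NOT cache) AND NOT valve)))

valve=T, cold=T, power=T, safe=T, cache=F

  NOT ((((power AND safe) IMPLIES NOT power) OR ((NOT cold IMPLIES NOT cache) AND NOT valve))) = True
    ((power AND safe) IMPLIES NOT power) OR ((NOT cold IMPLIES NOT cache) AND NOT valve) = False
      (power AND safe) IMPLIES NOT power = False
        power AND safe = True
        NOT power = False
      (NOT cold IMPLIES NOT cache) AND NOT valve = False
        NOT cold IMPLIES NOT cache = True
          NOT cold = False
          NOT cache = True
        NOT valve = False
The formula evaluates to True.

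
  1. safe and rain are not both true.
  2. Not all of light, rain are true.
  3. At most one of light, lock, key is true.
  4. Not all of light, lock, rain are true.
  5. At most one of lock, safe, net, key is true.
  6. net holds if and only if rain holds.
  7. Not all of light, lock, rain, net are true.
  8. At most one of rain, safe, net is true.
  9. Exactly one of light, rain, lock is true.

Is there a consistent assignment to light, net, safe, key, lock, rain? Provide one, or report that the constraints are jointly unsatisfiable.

light: True; net: False; safe: True; key: False; lock: False; rain: False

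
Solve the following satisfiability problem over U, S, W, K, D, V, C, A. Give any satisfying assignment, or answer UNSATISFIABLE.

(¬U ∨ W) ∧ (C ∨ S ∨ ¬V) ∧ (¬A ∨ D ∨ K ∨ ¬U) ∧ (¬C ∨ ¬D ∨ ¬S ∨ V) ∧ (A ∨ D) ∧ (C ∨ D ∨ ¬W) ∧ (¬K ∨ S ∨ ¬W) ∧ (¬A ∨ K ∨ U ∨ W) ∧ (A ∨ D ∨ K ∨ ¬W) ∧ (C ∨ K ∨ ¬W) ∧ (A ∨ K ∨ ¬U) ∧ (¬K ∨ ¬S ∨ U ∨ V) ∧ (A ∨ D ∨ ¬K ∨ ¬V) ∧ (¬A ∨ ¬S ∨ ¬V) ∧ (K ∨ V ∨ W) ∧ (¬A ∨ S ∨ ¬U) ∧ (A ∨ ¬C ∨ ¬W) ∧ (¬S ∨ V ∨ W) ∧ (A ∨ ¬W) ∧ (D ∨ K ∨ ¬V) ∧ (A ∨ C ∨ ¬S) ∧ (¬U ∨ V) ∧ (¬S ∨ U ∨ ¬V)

Try U = True:
  (¬U ∨ W) forces W = True.
  (A ∨ ¬W) forces A = True.
  (¬A ∨ S ∨ ¬U) forces S = True.
  (¬A ∨ ¬S ∨ ¬V) forces V = False.
  clause (¬U ∨ V) is falsified — backtrack.
So U = False.
Set S = False.
Set W = False.
Set K = True.
Set D = False.
  then (A ∨ D) forces A = True.
Set V = True.
  then (C ∨ S ∨ ¬V) forces C = True.
All clauses satisfied.

U=F; S=F; W=F; K=T; D=F; V=T; C=T; A=T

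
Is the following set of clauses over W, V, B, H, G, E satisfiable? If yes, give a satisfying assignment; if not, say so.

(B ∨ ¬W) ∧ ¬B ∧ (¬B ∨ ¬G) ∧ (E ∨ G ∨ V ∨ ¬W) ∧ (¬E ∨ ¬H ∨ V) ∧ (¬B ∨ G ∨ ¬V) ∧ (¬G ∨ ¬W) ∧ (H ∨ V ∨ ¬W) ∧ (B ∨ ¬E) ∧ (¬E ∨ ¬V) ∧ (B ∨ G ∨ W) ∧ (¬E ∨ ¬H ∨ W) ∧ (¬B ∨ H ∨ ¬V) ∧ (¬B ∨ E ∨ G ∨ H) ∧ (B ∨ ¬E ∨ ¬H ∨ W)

Unit clause (¬B) forces B = False.
In (B ∨ ¬E) only ¬E is left, so E = False.
In (B ∨ ¬W) only ¬W is left, so W = False.
In (B ∨ G ∨ W) only G is left, so G = True.
Set V = True.
Set H = True.
All clauses satisfied.

W = False, V = True, B = False, H = True, G = True, E = False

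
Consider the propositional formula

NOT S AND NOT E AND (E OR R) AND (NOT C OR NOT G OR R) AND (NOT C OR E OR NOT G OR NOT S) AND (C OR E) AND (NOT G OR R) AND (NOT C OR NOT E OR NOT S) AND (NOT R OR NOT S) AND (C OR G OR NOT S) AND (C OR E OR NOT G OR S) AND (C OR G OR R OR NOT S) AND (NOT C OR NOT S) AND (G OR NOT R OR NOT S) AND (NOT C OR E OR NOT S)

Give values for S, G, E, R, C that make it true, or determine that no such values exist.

S = False; G = True; E = False; R = True; C = True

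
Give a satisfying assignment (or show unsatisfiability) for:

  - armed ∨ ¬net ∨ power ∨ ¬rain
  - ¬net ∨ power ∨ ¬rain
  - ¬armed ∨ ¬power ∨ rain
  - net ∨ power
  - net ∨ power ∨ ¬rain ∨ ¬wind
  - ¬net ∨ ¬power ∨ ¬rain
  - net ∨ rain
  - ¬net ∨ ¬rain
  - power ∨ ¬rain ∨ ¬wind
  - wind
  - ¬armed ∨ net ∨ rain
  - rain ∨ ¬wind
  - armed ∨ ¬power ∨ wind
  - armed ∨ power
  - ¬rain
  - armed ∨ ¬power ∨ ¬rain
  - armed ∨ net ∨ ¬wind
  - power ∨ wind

Unsatisfiable — no assignment works.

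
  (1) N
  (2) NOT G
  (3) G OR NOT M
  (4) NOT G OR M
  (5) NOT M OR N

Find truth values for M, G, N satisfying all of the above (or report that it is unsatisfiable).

M: False, G: False, N: True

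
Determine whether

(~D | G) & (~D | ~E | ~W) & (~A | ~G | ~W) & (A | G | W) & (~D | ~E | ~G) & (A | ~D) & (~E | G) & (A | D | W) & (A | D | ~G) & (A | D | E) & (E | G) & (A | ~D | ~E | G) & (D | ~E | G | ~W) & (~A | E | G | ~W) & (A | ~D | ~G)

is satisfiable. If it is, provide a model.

Set D = True.
  then (~D | G) forces G = True.
  then (~D | ~E | ~G) forces E = False.
  then (A | ~D) forces A = True.
  then (~A | ~G | ~W) forces W = False.
All clauses satisfied.

D = True, E = False, G = True, A = True, W = False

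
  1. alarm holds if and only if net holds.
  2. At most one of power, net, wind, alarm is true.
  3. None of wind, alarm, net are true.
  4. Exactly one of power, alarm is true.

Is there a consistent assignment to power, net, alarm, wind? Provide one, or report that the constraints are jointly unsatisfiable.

power = True, net = False, alarm = False, wind = False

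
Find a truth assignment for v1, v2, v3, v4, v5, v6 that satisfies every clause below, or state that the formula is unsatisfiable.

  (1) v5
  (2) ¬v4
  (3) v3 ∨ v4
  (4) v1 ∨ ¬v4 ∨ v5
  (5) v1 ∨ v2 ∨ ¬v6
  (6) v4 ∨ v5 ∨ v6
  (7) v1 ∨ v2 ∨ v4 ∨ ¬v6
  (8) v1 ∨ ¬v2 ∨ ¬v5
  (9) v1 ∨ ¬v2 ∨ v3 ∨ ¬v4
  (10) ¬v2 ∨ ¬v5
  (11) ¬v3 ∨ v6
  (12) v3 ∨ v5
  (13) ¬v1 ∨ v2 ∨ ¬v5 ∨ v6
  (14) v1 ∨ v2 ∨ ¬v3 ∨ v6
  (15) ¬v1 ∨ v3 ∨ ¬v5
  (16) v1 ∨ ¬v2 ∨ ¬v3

v1=T, v2=F, v3=T, v4=F, v5=T, v6=T

Unit clause (v5) forces v5 = True.
Unit clause (¬v4) forces v4 = False.
In (v3 ∨ v4) only v3 is left, so v3 = True.
In (¬v2 ∨ ¬v5) only ¬v2 is left, so v2 = False.
In (¬v3 ∨ v6) only v6 is left, so v6 = True.
In (v1 ∨ v2 ∨ ¬v6) only v1 is left, so v1 = True.
All clauses satisfied.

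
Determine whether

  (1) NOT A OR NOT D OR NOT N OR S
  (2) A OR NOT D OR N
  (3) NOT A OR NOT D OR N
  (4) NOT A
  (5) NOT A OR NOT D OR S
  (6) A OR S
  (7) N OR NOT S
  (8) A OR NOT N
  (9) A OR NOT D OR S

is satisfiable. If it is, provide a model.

Case A = True:
  Clause (NOT A) is falsified — contradiction.
Case A = False:
  (A OR S) forces S = True.
  (N OR NOT S) forces N = True.
  Clause (A OR NOT N) is falsified — contradiction.
Both cases fail, so the formula is unsatisfiable.

No satisfying assignment exists.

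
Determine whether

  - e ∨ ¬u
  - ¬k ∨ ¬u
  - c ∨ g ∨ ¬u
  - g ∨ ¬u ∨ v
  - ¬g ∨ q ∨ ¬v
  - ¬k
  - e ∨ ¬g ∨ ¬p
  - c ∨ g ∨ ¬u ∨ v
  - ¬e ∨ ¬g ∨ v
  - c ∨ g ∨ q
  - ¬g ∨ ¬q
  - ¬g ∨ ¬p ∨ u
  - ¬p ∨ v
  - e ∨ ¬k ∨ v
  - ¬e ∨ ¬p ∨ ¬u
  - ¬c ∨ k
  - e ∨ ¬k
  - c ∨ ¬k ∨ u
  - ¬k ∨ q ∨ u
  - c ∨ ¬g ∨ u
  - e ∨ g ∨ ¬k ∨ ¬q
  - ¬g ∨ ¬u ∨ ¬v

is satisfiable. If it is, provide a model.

Unit clause (¬k) forces k = False.
In (¬c ∨ k) only ¬c is left, so c = False.
Set q = True.
  then (¬g ∨ ¬q) forces g = False.
  then (c ∨ g ∨ ¬u) forces u = False.
Set p = False.
Set e = True.
Set v = True.
All clauses satisfied.

q=T; u=F; g=F; c=F; k=F; p=F; e=T; v=T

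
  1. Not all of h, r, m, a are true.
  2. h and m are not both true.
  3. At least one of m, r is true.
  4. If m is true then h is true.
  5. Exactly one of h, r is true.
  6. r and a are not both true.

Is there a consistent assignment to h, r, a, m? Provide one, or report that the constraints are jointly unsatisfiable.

h = False; r = True; a = False; m = False

  (1) {h, r, m, a}: 1/4 true — not all ✓
  (2) h=F, m=F — not both ✓
  (3) {m, r}: 1 true — at least one ✓
  (4) m=F ⇒ h: vacuous ✓
  (5) {h, r}: 1 true — exactly one ✓
  (6) r=T, a=F — not both ✓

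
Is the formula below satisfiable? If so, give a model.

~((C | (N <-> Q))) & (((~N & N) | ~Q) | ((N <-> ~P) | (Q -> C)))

C = False, Q = True, P = True, N = False

  ~((C | (N <-> Q))) = True
    C | (N <-> Q) = False
      N <-> Q = False
  ((~N & N) | ~Q) | ((N <-> ~P) | (Q -> C)) = True
    (~N & N) | ~Q = False
      ~N & N = False
        ~N = True
      ~Q = False
    (N <-> ~P) | (Q -> C) = True
      N <-> ~P = True
        ~P = False
      Q -> C = False
Both conjuncts True, so the formula holds.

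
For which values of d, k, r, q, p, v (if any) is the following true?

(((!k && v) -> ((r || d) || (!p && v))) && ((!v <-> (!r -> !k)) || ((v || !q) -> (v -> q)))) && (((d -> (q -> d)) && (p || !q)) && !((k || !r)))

d=T; k=F; r=T; q=F; p=F; v=F

  ((!k && v) -> ((r || d) || (!p && v))) && ((!v <-> (!r -> !k)) || ((v || !q) -> (v -> q))) = True
    (!k && v) -> ((r || d) || (!p && v)) = True
      !k && v = False
        !k = True
      (r || d) || (!p && v) = True
        r || d = True
        !p && v = False
          !p = True
    (!v <-> (!r -> !k)) || ((v || !q) -> (v -> q)) = True
      !v <-> (!r -> !k) = True
        !v = True
        !r -> !k = True
          !r = False
          !k = True
      (v || !q) -> (v -> q) = True
        v || !q = True
          !q = True
        v -> q = True
  ((d -> (q -> d)) && (p || !q)) && !((k || !r)) = True
    (d -> (q -> d)) && (p || !q) = True
      d -> (q -> d) = True
        q -> d = True
      p || !q = True
        !q = True
    !((k || !r)) = True
      k || !r = False
        !r = False
Both conjuncts True, so the formula holds.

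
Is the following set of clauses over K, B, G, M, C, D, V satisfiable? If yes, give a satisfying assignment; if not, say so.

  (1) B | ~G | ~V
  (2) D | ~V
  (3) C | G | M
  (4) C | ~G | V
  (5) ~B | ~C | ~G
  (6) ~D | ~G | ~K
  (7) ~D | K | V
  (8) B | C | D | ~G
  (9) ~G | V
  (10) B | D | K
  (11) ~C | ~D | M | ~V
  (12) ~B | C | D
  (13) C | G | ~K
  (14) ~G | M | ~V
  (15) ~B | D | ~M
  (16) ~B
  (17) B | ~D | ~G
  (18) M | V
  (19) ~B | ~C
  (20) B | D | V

K = True, B = False, G = False, M = True, C = True, D = True, V = False

Unit clause (~B) forces B = False.
Set K = True.
Try G = True:
  (B | ~G | ~V) forces V = False.
  clause (~G | V) is falsified — backtrack.
So G = False.
  then (C | G | ~K) forces C = True.
Try M = False:
  (M | V) forces V = True.
  (D | ~V) forces D = True.
  clause (~C | ~D | M | ~V) is falsified — backtrack.
So M = True.
Set D = True.
Set V = False.
All clauses satisfied.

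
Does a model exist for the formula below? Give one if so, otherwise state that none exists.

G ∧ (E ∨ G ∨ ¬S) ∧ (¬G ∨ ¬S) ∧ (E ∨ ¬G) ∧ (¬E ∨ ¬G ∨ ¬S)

G=T, E=T, S=F

Unit clause (G) forces G = True.
In (¬G ∨ ¬S) only ¬S is left, so S = False.
In (E ∨ ¬G) only E is left, so E = True.
Check each clause:
  (G): G holds.
  (E ∨ G ∨ ¬S): E holds.
  (¬G ∨ ¬S): ¬S holds.
  (E ∨ ¬G): E holds.
  (¬E ∨ ¬G ∨ ¬S): ¬S holds.
All clauses satisfied.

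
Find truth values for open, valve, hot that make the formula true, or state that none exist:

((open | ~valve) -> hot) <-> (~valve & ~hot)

open = True, valve = True, hot = False

  ((open | ~valve) -> hot) <-> (~valve & ~hot) = True
    (open | ~valve) -> hot = False
      open | ~valve = True
        ~valve = False
    ~valve & ~hot = False
      ~valve = False
      ~hot = True
The formula evaluates to True.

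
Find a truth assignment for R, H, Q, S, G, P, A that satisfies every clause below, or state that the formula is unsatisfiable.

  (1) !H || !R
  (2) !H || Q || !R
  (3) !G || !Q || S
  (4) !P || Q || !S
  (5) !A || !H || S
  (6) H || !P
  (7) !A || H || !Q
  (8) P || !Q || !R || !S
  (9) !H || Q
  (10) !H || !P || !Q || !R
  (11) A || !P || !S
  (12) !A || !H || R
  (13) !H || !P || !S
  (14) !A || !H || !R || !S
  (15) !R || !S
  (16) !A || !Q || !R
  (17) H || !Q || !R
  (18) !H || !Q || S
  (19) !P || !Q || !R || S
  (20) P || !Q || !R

Set R = False.
Set H = False.
  then (H || !P) forces P = False.
Set Q = True.
  then (!A || H || !Q) forces A = False.
Set S = True.
Set G = False.
All clauses satisfied.

R=F; H=F; Q=T; S=T; G=F; P=F; A=F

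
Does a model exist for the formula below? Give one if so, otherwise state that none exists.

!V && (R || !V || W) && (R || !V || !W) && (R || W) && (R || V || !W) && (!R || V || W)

R = True, V = False, W = True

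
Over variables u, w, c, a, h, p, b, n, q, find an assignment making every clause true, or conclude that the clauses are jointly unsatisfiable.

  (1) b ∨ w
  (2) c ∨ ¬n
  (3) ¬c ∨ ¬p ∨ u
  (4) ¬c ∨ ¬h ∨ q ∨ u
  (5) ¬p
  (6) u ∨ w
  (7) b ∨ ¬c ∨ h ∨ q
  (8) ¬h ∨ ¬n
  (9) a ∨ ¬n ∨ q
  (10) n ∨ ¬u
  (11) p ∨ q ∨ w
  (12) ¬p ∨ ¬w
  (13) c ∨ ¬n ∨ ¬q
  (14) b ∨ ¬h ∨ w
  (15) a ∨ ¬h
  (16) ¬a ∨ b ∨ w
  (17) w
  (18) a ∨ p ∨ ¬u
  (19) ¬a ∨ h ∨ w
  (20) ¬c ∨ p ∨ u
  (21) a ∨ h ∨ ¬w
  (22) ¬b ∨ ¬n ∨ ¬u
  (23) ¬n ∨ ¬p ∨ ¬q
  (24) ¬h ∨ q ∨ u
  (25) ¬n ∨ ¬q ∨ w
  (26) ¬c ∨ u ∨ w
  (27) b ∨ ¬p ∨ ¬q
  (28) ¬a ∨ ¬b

Unit clause (¬p) forces p = False.
Unit clause (w) forces w = True.
Set u = False.
  then (¬c ∨ p ∨ u) forces c = False.
  then (c ∨ ¬n) forces n = False.
Try a = False:
  (a ∨ ¬h) forces h = False.
  clause (a ∨ h ∨ ¬w) is falsified — backtrack.
So a = True.
  then (¬a ∨ ¬b) forces b = False.
Set h = False.
Set q = True.
All clauses satisfied.

u=F, w=T, c=F, a=T, h=F, p=F, b=F, n=F, q=T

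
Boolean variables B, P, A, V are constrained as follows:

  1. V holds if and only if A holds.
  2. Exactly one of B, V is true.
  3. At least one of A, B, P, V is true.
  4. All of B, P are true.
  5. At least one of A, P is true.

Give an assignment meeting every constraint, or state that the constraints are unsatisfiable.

B = True, P = True, A = False, V = False

  (1) V=F, A=F — same ✓
  (2) {B, V}: 1 true — exactly one ✓
  (3) {A, B, P, V}: 2 true — at least one ✓
  (4) {B, P}: all 2 true ✓
  (5) {A, P}: 1 true — at least one ✓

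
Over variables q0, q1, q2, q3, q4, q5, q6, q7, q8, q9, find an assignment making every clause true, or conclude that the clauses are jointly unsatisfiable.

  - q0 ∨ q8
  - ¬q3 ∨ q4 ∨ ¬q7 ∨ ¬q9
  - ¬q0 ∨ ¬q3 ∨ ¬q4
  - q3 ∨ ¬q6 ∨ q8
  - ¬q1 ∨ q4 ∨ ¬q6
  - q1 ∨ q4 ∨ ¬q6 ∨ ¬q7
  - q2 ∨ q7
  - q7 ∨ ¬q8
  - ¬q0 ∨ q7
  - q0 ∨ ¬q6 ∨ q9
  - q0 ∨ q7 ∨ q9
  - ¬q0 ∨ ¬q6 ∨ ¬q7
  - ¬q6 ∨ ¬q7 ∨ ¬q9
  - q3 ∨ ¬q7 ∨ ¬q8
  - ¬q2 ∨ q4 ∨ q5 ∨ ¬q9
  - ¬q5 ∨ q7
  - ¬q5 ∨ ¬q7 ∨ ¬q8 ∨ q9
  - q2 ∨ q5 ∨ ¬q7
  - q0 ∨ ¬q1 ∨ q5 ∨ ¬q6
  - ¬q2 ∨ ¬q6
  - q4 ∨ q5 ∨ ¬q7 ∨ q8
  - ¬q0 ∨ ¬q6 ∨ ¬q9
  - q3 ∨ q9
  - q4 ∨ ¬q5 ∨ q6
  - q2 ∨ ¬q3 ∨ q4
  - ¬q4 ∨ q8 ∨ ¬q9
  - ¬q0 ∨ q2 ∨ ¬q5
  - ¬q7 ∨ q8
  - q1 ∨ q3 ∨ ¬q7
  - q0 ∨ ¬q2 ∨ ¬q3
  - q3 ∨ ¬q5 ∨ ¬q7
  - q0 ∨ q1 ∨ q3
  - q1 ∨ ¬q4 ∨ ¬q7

q0 = True, q1 = False, q2 = True, q3 = True, q4 = False, q5 = False, q6 = False, q7 = True, q8 = True, q9 = False

Set q0 = True.
  then (¬q0 ∨ q7) forces q7 = True.
  then (¬q0 ∨ ¬q6 ∨ ¬q7) forces q6 = False.
  then (¬q7 ∨ q8) forces q8 = True.
  then (q3 ∨ ¬q7 ∨ ¬q8) forces q3 = True.
  then (¬q0 ∨ ¬q3 ∨ ¬q4) forces q4 = False.
  then (q4 ∨ ¬q5 ∨ q6) forces q5 = False.
  then (q2 ∨ ¬q3 ∨ q4) forces q2 = True.
  then (¬q3 ∨ q4 ∨ ¬q7 ∨ ¬q9) forces q9 = False.
Set q1 = False.
All clauses satisfied.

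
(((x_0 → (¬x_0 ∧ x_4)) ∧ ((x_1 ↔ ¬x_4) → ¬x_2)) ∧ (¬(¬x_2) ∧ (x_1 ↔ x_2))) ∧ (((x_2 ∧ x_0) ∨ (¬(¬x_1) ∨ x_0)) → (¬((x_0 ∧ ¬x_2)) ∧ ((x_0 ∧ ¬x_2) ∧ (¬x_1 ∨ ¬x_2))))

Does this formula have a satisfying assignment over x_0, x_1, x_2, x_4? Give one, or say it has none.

The formula is unsatisfiable.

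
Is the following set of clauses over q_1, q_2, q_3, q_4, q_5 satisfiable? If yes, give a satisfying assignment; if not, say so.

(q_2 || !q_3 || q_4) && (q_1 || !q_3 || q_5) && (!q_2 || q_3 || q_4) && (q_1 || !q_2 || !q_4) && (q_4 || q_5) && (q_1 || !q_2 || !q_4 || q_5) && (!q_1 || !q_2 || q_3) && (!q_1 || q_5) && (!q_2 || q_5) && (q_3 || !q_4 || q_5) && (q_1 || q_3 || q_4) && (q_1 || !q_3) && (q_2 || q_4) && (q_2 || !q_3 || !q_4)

q_1=F; q_2=F; q_3=F; q_4=T; q_5=T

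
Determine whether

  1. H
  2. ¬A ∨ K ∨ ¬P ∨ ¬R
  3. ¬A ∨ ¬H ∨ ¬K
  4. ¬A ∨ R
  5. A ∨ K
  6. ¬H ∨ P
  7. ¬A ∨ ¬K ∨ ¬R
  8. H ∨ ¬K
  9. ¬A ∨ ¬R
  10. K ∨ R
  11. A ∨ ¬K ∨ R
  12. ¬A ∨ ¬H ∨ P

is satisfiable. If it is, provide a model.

P: True, A: False, R: True, H: True, K: True

Unit clause (H) forces H = True.
In (¬H ∨ P) only P is left, so P = True.
Try A = True:
  (¬A ∨ ¬H ∨ ¬K) forces K = False.
  (¬A ∨ K ∨ ¬P ∨ ¬R) forces R = False.
  clause (¬A ∨ R) is falsified — backtrack.
So A = False.
  then (A ∨ K) forces K = True.
  then (A ∨ ¬K ∨ R) forces R = True.
All clauses satisfied.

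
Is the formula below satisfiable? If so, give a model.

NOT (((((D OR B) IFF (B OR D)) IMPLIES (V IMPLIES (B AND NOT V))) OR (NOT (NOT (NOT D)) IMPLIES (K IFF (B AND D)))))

D: False, V: True, K: True, B: True

  NOT (((((D OR B) IFF (B OR D)) IMPLIES (V IMPLIES (B AND NOT V))) OR (NOT (NOT (NOT D)) IMPLIES (K IFF (B AND D))))) = True
    (((D OR B) IFF (B OR D)) IMPLIES (V IMPLIES (B AND NOT V))) OR (NOT (NOT (NOT D)) IMPLIES (K IFF (B AND D))) = False
      ((D OR B) IFF (B OR D)) IMPLIES (V IMPLIES (B AND NOT V)) = False
        (D OR B) IFF (B OR D) = True
          D OR B = True
          B OR D = True
        V IMPLIES (B AND NOT V) = False
          B AND NOT V = False
            NOT V = False
      NOT (NOT (NOT D)) IMPLIES (K IFF (B AND D)) = False
        NOT (NOT (NOT D)) = True
          NOT (NOT D) = False
            NOT D = True
        K IFF (B AND D) = False
          B AND D = False
The formula evaluates to True.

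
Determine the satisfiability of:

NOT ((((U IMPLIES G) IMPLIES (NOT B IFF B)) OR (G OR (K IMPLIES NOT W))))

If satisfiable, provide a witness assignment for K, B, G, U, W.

K: True, B: False, G: False, U: False, W: True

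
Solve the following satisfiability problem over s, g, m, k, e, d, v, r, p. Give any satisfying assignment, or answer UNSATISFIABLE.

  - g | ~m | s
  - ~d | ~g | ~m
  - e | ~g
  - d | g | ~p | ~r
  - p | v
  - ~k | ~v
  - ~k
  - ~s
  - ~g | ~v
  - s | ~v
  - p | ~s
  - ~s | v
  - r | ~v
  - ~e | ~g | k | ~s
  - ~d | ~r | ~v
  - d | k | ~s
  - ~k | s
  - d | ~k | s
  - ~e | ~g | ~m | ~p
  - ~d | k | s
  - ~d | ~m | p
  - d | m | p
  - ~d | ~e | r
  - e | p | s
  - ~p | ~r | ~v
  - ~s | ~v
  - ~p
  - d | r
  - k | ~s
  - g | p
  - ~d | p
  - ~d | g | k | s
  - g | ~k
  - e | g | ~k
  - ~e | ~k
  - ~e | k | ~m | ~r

Case s = True:
  Clause (~s) is falsified — contradiction.
Case s = False:
  (~k) forces k = False.
  (s | ~v) forces v = False.
  (p | v) forces p = True.
  Clause (~p) is falsified — contradiction.
Both cases fail, so the formula is unsatisfiable.

The formula is unsatisfiable.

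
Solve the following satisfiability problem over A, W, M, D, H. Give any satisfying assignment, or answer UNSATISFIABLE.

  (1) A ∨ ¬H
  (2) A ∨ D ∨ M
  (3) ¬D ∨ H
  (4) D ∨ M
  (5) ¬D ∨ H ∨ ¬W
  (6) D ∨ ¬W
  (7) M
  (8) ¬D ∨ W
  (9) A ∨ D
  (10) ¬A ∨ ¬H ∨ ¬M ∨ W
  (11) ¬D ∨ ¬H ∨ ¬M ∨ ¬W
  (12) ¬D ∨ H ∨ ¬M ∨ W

A = True, W = False, M = True, D = False, H = False

Unit clause (M) forces M = True.
Try A = False:
  (A ∨ ¬H) forces H = False.
  (¬D ∨ H) forces D = False.
  clause (A ∨ D) is falsified — backtrack.
So A = True.
Try W = True:
  (D ∨ ¬W) forces D = True.
  (¬D ∨ H) forces H = True.
  clause (¬D ∨ ¬H ∨ ¬M ∨ ¬W) is falsified — backtrack.
So W = False.
  then (¬D ∨ W) forces D = False.
  then (¬A ∨ ¬H ∨ ¬M ∨ W) forces H = False.
All clauses satisfied.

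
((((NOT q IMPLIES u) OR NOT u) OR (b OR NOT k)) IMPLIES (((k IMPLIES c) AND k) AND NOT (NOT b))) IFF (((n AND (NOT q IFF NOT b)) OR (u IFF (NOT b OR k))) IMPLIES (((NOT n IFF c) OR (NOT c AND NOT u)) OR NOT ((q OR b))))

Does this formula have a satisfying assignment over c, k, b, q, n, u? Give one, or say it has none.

c=F; k=T; b=T; q=T; n=F; u=T

  ((((NOT q IMPLIES u) OR NOT u) OR (b OR NOT k)) IMPLIES (((k IMPLIES c) AND k) AND NOT (NOT b))) IFF (((n AND (NOT q IFF NOT b)) OR (u IFF (NOT b OR k))) IMPLIES (((NOT n IFF c) OR (NOT c AND NOT u)) OR NOT ((q OR b)))) = True
    (((NOT q IMPLIES u) OR NOT u) OR (b OR NOT k)) IMPLIES (((k IMPLIES c) AND k) AND NOT (NOT b)) = False
      ((NOT q IMPLIES u) OR NOT u) OR (b OR NOT k) = True
        (NOT q IMPLIES u) OR NOT u = True
          NOT q IMPLIES u = True
            NOT q = False
          NOT u = False
        b OR NOT k = True
          NOT k = False
      ((k IMPLIES c) AND k) AND NOT (NOT b) = False
        (k IMPLIES c) AND k = False
          k IMPLIES c = False
        NOT (NOT b) = True
          NOT b = False
    ((n AND (NOT q IFF NOT b)) OR (u IFF (NOT b OR k))) IMPLIES (((NOT n IFF c) OR (NOT c AND NOT u)) OR NOT ((q OR b))) = False
      (n AND (NOT q IFF NOT b)) OR (u IFF (NOT b OR k)) = True
        n AND (NOT q IFF NOT b) = False
          NOT q IFF NOT b = True
            NOT q = False
            NOT b = False
        u IFF (NOT b OR k) = True
          NOT b OR k = True
            NOT b = False
      ((NOT n IFF c) OR (NOT c AND NOT u)) OR NOT ((q OR b)) = False
        (NOT n IFF c) OR (NOT c AND NOT u) = False
          NOT n IFF c = False
            NOT n = True
          NOT c AND NOT u = False
            NOT c = True
            NOT u = False
        NOT ((q OR b)) = False
          q OR b = True
The formula evaluates to True.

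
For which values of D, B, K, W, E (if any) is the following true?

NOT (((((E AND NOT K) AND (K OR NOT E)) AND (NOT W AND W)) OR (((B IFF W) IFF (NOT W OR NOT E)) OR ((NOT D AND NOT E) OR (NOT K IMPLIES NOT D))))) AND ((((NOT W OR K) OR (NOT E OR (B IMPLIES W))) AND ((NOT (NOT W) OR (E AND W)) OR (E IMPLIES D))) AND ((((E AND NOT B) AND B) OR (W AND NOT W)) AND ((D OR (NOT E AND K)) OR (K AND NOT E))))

The conjunct ((E AND NOT B) AND B) OR (W AND NOT W) is unsatisfiable on its own:
  B=F, W=F, E=F: evaluates to False.
  B=F, W=F, E=T: evaluates to False.
  B=F, W=T, E=F: evaluates to False.
  B=F, W=T, E=T: evaluates to False.
  B=T, W=F, E=F: evaluates to False.
  B=T, W=F, E=T: evaluates to False.
  B=T, W=T, E=F: evaluates to False.
  B=T, W=T, E=T: evaluates to False.
So the whole conjunction is unsatisfiable.

UNSATISFIABLE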